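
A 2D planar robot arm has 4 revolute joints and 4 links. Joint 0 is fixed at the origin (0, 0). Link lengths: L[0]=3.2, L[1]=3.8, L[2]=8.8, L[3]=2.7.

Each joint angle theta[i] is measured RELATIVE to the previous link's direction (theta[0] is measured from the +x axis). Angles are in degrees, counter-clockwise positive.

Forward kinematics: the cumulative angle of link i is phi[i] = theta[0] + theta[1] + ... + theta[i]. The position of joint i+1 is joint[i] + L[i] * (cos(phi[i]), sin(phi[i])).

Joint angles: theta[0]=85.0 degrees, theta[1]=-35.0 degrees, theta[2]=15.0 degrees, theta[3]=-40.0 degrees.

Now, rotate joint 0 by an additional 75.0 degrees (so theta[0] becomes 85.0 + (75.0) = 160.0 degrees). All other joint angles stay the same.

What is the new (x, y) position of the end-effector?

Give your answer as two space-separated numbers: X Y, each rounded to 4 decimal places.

joint[0] = (0.0000, 0.0000)  (base)
link 0: phi[0] = 160 = 160 deg
  cos(160 deg) = -0.9397, sin(160 deg) = 0.3420
  joint[1] = (0.0000, 0.0000) + 3.2 * (-0.9397, 0.3420) = (0.0000 + -3.0070, 0.0000 + 1.0945) = (-3.0070, 1.0945)
link 1: phi[1] = 160 + -35 = 125 deg
  cos(125 deg) = -0.5736, sin(125 deg) = 0.8192
  joint[2] = (-3.0070, 1.0945) + 3.8 * (-0.5736, 0.8192) = (-3.0070 + -2.1796, 1.0945 + 3.1128) = (-5.1866, 4.2072)
link 2: phi[2] = 160 + -35 + 15 = 140 deg
  cos(140 deg) = -0.7660, sin(140 deg) = 0.6428
  joint[3] = (-5.1866, 4.2072) + 8.8 * (-0.7660, 0.6428) = (-5.1866 + -6.7412, 4.2072 + 5.6565) = (-11.9278, 9.8638)
link 3: phi[3] = 160 + -35 + 15 + -40 = 100 deg
  cos(100 deg) = -0.1736, sin(100 deg) = 0.9848
  joint[4] = (-11.9278, 9.8638) + 2.7 * (-0.1736, 0.9848) = (-11.9278 + -0.4689, 9.8638 + 2.6590) = (-12.3966, 12.5228)
End effector: (-12.3966, 12.5228)

Answer: -12.3966 12.5228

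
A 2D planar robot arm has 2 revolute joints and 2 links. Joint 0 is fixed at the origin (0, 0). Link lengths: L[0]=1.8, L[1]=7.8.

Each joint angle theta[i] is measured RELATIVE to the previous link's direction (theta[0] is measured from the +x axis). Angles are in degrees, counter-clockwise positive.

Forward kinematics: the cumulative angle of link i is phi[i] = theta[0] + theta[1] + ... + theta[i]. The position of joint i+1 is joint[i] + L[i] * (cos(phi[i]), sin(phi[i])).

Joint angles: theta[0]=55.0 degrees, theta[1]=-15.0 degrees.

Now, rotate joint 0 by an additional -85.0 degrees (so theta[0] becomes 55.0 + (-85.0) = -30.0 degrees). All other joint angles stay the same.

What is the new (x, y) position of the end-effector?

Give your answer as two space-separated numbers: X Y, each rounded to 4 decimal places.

joint[0] = (0.0000, 0.0000)  (base)
link 0: phi[0] = -30 = -30 deg
  cos(-30 deg) = 0.8660, sin(-30 deg) = -0.5000
  joint[1] = (0.0000, 0.0000) + 1.8 * (0.8660, -0.5000) = (0.0000 + 1.5588, 0.0000 + -0.9000) = (1.5588, -0.9000)
link 1: phi[1] = -30 + -15 = -45 deg
  cos(-45 deg) = 0.7071, sin(-45 deg) = -0.7071
  joint[2] = (1.5588, -0.9000) + 7.8 * (0.7071, -0.7071) = (1.5588 + 5.5154, -0.9000 + -5.5154) = (7.0743, -6.4154)
End effector: (7.0743, -6.4154)

Answer: 7.0743 -6.4154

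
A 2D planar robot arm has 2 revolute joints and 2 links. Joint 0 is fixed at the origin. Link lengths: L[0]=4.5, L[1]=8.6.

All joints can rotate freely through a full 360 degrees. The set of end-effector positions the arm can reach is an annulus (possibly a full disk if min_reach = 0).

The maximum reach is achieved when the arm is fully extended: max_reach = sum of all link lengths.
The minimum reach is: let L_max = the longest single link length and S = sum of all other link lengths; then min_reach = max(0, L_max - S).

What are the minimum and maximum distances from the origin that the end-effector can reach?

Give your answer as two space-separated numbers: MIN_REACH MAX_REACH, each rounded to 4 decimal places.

Link lengths: [4.5, 8.6]
max_reach = 4.5 + 8.6 = 13.1
L_max = max([4.5, 8.6]) = 8.6
S (sum of others) = 13.1 - 8.6 = 4.5
min_reach = max(0, 8.6 - 4.5) = max(0, 4.1) = 4.1

Answer: 4.1000 13.1000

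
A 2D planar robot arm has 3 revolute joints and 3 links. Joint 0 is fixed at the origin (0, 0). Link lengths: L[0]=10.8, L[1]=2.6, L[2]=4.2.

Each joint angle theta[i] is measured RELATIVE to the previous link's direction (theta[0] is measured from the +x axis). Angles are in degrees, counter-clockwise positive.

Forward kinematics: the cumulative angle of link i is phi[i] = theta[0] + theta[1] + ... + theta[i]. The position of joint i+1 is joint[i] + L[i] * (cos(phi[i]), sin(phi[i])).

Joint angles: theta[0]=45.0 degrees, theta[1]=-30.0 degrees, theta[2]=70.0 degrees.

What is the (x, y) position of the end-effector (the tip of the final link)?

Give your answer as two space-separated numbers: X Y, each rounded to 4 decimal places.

joint[0] = (0.0000, 0.0000)  (base)
link 0: phi[0] = 45 = 45 deg
  cos(45 deg) = 0.7071, sin(45 deg) = 0.7071
  joint[1] = (0.0000, 0.0000) + 10.8 * (0.7071, 0.7071) = (0.0000 + 7.6368, 0.0000 + 7.6368) = (7.6368, 7.6368)
link 1: phi[1] = 45 + -30 = 15 deg
  cos(15 deg) = 0.9659, sin(15 deg) = 0.2588
  joint[2] = (7.6368, 7.6368) + 2.6 * (0.9659, 0.2588) = (7.6368 + 2.5114, 7.6368 + 0.6729) = (10.1482, 8.3097)
link 2: phi[2] = 45 + -30 + 70 = 85 deg
  cos(85 deg) = 0.0872, sin(85 deg) = 0.9962
  joint[3] = (10.1482, 8.3097) + 4.2 * (0.0872, 0.9962) = (10.1482 + 0.3661, 8.3097 + 4.1840) = (10.5142, 12.4937)
End effector: (10.5142, 12.4937)

Answer: 10.5142 12.4937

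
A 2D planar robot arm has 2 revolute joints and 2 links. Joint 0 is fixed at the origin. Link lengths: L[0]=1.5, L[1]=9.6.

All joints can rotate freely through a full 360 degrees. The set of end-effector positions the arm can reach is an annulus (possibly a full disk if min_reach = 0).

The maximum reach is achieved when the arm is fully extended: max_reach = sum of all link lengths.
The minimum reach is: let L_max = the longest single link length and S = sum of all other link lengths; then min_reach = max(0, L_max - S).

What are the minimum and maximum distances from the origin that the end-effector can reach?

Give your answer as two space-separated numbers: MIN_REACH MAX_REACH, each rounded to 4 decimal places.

Link lengths: [1.5, 9.6]
max_reach = 1.5 + 9.6 = 11.1
L_max = max([1.5, 9.6]) = 9.6
S (sum of others) = 11.1 - 9.6 = 1.5
min_reach = max(0, 9.6 - 1.5) = max(0, 8.1) = 8.1

Answer: 8.1000 11.1000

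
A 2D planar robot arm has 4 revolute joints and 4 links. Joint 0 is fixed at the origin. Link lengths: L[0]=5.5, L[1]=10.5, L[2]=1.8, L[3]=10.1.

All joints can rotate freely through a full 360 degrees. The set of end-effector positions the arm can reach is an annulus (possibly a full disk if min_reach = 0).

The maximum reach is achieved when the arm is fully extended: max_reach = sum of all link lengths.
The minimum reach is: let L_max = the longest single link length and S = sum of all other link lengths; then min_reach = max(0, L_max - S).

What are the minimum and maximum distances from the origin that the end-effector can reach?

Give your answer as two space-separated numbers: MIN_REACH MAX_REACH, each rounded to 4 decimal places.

Answer: 0.0000 27.9000

Derivation:
Link lengths: [5.5, 10.5, 1.8, 10.1]
max_reach = 5.5 + 10.5 + 1.8 + 10.1 = 27.9
L_max = max([5.5, 10.5, 1.8, 10.1]) = 10.5
S (sum of others) = 27.9 - 10.5 = 17.4
min_reach = max(0, 10.5 - 17.4) = max(0, -6.9) = 0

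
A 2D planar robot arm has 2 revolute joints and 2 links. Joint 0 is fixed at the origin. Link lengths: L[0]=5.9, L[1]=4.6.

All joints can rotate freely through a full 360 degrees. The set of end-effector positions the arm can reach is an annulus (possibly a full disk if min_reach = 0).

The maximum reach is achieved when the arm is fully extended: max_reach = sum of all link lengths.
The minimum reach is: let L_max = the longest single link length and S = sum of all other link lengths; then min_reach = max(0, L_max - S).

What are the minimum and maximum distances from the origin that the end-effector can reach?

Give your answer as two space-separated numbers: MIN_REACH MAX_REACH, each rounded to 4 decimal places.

Link lengths: [5.9, 4.6]
max_reach = 5.9 + 4.6 = 10.5
L_max = max([5.9, 4.6]) = 5.9
S (sum of others) = 10.5 - 5.9 = 4.6
min_reach = max(0, 5.9 - 4.6) = max(0, 1.3) = 1.3

Answer: 1.3000 10.5000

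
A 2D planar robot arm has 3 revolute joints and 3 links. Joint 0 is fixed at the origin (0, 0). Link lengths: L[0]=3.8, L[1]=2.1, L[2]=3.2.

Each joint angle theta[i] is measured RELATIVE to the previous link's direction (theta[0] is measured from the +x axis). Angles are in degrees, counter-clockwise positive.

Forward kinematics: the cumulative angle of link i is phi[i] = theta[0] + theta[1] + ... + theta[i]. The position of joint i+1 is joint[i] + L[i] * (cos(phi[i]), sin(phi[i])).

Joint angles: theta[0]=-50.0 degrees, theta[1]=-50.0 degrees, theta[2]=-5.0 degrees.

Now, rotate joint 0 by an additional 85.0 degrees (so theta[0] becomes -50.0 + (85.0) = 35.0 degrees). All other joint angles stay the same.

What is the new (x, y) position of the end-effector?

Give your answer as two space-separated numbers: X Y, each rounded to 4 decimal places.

joint[0] = (0.0000, 0.0000)  (base)
link 0: phi[0] = 35 = 35 deg
  cos(35 deg) = 0.8192, sin(35 deg) = 0.5736
  joint[1] = (0.0000, 0.0000) + 3.8 * (0.8192, 0.5736) = (0.0000 + 3.1128, 0.0000 + 2.1796) = (3.1128, 2.1796)
link 1: phi[1] = 35 + -50 = -15 deg
  cos(-15 deg) = 0.9659, sin(-15 deg) = -0.2588
  joint[2] = (3.1128, 2.1796) + 2.1 * (0.9659, -0.2588) = (3.1128 + 2.0284, 2.1796 + -0.5435) = (5.1412, 1.6361)
link 2: phi[2] = 35 + -50 + -5 = -20 deg
  cos(-20 deg) = 0.9397, sin(-20 deg) = -0.3420
  joint[3] = (5.1412, 1.6361) + 3.2 * (0.9397, -0.3420) = (5.1412 + 3.0070, 1.6361 + -1.0945) = (8.1482, 0.5416)
End effector: (8.1482, 0.5416)

Answer: 8.1482 0.5416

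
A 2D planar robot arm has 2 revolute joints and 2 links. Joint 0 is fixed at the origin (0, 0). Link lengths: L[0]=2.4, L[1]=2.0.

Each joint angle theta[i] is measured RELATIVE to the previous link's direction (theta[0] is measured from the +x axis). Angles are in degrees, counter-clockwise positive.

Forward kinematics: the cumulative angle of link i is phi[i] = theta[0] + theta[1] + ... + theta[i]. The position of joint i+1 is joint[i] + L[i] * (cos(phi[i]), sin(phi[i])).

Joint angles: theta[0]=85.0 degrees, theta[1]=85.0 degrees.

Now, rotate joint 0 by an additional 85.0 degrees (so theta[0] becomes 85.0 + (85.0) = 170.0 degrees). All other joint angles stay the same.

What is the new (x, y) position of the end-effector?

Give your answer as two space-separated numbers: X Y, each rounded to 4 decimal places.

joint[0] = (0.0000, 0.0000)  (base)
link 0: phi[0] = 170 = 170 deg
  cos(170 deg) = -0.9848, sin(170 deg) = 0.1736
  joint[1] = (0.0000, 0.0000) + 2.4 * (-0.9848, 0.1736) = (0.0000 + -2.3635, 0.0000 + 0.4168) = (-2.3635, 0.4168)
link 1: phi[1] = 170 + 85 = 255 deg
  cos(255 deg) = -0.2588, sin(255 deg) = -0.9659
  joint[2] = (-2.3635, 0.4168) + 2 * (-0.2588, -0.9659) = (-2.3635 + -0.5176, 0.4168 + -1.9319) = (-2.8812, -1.5151)
End effector: (-2.8812, -1.5151)

Answer: -2.8812 -1.5151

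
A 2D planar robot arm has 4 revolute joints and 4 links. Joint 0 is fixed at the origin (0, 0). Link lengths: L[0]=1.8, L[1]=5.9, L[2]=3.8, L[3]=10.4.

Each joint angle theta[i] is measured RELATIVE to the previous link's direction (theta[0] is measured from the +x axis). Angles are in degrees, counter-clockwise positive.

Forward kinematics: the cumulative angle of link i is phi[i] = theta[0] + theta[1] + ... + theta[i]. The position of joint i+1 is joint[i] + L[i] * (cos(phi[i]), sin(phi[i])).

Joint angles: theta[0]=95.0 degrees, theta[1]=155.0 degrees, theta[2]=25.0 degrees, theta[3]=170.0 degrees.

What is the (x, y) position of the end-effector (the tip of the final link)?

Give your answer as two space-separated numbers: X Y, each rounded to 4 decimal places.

joint[0] = (0.0000, 0.0000)  (base)
link 0: phi[0] = 95 = 95 deg
  cos(95 deg) = -0.0872, sin(95 deg) = 0.9962
  joint[1] = (0.0000, 0.0000) + 1.8 * (-0.0872, 0.9962) = (0.0000 + -0.1569, 0.0000 + 1.7932) = (-0.1569, 1.7932)
link 1: phi[1] = 95 + 155 = 250 deg
  cos(250 deg) = -0.3420, sin(250 deg) = -0.9397
  joint[2] = (-0.1569, 1.7932) + 5.9 * (-0.3420, -0.9397) = (-0.1569 + -2.0179, 1.7932 + -5.5442) = (-2.1748, -3.7510)
link 2: phi[2] = 95 + 155 + 25 = 275 deg
  cos(275 deg) = 0.0872, sin(275 deg) = -0.9962
  joint[3] = (-2.1748, -3.7510) + 3.8 * (0.0872, -0.9962) = (-2.1748 + 0.3312, -3.7510 + -3.7855) = (-1.8436, -7.5366)
link 3: phi[3] = 95 + 155 + 25 + 170 = 445 deg
  cos(445 deg) = 0.0872, sin(445 deg) = 0.9962
  joint[4] = (-1.8436, -7.5366) + 10.4 * (0.0872, 0.9962) = (-1.8436 + 0.9064, -7.5366 + 10.3604) = (-0.9372, 2.8238)
End effector: (-0.9372, 2.8238)

Answer: -0.9372 2.8238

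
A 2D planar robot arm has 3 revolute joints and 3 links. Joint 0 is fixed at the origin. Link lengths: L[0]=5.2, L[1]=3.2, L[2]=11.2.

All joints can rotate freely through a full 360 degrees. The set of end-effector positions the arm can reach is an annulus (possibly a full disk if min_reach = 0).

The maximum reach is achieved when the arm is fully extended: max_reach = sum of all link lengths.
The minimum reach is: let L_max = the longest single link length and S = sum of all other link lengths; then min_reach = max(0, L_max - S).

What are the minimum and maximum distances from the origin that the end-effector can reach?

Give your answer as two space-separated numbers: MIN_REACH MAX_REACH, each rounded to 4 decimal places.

Link lengths: [5.2, 3.2, 11.2]
max_reach = 5.2 + 3.2 + 11.2 = 19.6
L_max = max([5.2, 3.2, 11.2]) = 11.2
S (sum of others) = 19.6 - 11.2 = 8.4
min_reach = max(0, 11.2 - 8.4) = max(0, 2.8) = 2.8

Answer: 2.8000 19.6000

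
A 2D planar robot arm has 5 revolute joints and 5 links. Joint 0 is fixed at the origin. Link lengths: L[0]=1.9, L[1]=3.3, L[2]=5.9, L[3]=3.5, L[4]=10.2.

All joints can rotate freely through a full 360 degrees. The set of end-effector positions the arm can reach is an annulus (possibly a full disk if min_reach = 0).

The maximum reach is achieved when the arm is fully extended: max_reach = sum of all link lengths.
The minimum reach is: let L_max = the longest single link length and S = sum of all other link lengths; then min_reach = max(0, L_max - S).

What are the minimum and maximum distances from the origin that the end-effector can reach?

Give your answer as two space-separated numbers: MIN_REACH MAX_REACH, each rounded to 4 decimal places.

Answer: 0.0000 24.8000

Derivation:
Link lengths: [1.9, 3.3, 5.9, 3.5, 10.2]
max_reach = 1.9 + 3.3 + 5.9 + 3.5 + 10.2 = 24.8
L_max = max([1.9, 3.3, 5.9, 3.5, 10.2]) = 10.2
S (sum of others) = 24.8 - 10.2 = 14.6
min_reach = max(0, 10.2 - 14.6) = max(0, -4.4) = 0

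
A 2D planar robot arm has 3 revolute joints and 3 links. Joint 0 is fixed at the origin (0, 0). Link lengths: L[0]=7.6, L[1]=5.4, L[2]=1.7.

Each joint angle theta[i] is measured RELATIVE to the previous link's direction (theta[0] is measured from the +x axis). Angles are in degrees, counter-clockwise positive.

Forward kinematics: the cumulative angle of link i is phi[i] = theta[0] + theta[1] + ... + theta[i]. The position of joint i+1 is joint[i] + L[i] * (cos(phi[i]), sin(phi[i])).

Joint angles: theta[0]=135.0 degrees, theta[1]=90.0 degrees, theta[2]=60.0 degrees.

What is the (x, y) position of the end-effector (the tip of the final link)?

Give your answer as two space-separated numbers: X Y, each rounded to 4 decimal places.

joint[0] = (0.0000, 0.0000)  (base)
link 0: phi[0] = 135 = 135 deg
  cos(135 deg) = -0.7071, sin(135 deg) = 0.7071
  joint[1] = (0.0000, 0.0000) + 7.6 * (-0.7071, 0.7071) = (0.0000 + -5.3740, 0.0000 + 5.3740) = (-5.3740, 5.3740)
link 1: phi[1] = 135 + 90 = 225 deg
  cos(225 deg) = -0.7071, sin(225 deg) = -0.7071
  joint[2] = (-5.3740, 5.3740) + 5.4 * (-0.7071, -0.7071) = (-5.3740 + -3.8184, 5.3740 + -3.8184) = (-9.1924, 1.5556)
link 2: phi[2] = 135 + 90 + 60 = 285 deg
  cos(285 deg) = 0.2588, sin(285 deg) = -0.9659
  joint[3] = (-9.1924, 1.5556) + 1.7 * (0.2588, -0.9659) = (-9.1924 + 0.4400, 1.5556 + -1.6421) = (-8.7524, -0.0864)
End effector: (-8.7524, -0.0864)

Answer: -8.7524 -0.0864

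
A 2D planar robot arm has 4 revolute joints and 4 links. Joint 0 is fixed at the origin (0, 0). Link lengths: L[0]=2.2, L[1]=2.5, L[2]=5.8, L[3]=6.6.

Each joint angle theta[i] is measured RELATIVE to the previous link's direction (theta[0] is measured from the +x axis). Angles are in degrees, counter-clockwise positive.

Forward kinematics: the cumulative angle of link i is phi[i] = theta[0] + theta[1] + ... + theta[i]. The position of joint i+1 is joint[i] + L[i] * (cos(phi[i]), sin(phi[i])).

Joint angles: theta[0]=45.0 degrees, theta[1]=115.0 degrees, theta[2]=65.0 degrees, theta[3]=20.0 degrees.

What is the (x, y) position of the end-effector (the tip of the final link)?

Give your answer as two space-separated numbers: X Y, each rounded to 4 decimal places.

Answer: -7.6841 -7.6722

Derivation:
joint[0] = (0.0000, 0.0000)  (base)
link 0: phi[0] = 45 = 45 deg
  cos(45 deg) = 0.7071, sin(45 deg) = 0.7071
  joint[1] = (0.0000, 0.0000) + 2.2 * (0.7071, 0.7071) = (0.0000 + 1.5556, 0.0000 + 1.5556) = (1.5556, 1.5556)
link 1: phi[1] = 45 + 115 = 160 deg
  cos(160 deg) = -0.9397, sin(160 deg) = 0.3420
  joint[2] = (1.5556, 1.5556) + 2.5 * (-0.9397, 0.3420) = (1.5556 + -2.3492, 1.5556 + 0.8551) = (-0.7936, 2.4107)
link 2: phi[2] = 45 + 115 + 65 = 225 deg
  cos(225 deg) = -0.7071, sin(225 deg) = -0.7071
  joint[3] = (-0.7936, 2.4107) + 5.8 * (-0.7071, -0.7071) = (-0.7936 + -4.1012, 2.4107 + -4.1012) = (-4.8948, -1.6905)
link 3: phi[3] = 45 + 115 + 65 + 20 = 245 deg
  cos(245 deg) = -0.4226, sin(245 deg) = -0.9063
  joint[4] = (-4.8948, -1.6905) + 6.6 * (-0.4226, -0.9063) = (-4.8948 + -2.7893, -1.6905 + -5.9816) = (-7.6841, -7.6722)
End effector: (-7.6841, -7.6722)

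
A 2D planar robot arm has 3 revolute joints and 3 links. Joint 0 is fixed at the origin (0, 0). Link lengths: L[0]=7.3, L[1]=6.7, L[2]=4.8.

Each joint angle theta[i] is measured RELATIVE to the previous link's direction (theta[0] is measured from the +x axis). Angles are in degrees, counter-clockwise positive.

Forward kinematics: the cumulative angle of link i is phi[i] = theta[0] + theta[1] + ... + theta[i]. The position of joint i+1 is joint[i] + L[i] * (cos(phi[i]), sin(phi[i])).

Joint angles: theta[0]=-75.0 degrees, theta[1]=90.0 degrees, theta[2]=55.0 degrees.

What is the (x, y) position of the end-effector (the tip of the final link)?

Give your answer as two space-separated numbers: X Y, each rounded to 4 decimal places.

Answer: 10.0028 -0.8066

Derivation:
joint[0] = (0.0000, 0.0000)  (base)
link 0: phi[0] = -75 = -75 deg
  cos(-75 deg) = 0.2588, sin(-75 deg) = -0.9659
  joint[1] = (0.0000, 0.0000) + 7.3 * (0.2588, -0.9659) = (0.0000 + 1.8894, 0.0000 + -7.0513) = (1.8894, -7.0513)
link 1: phi[1] = -75 + 90 = 15 deg
  cos(15 deg) = 0.9659, sin(15 deg) = 0.2588
  joint[2] = (1.8894, -7.0513) + 6.7 * (0.9659, 0.2588) = (1.8894 + 6.4717, -7.0513 + 1.7341) = (8.3611, -5.3172)
link 2: phi[2] = -75 + 90 + 55 = 70 deg
  cos(70 deg) = 0.3420, sin(70 deg) = 0.9397
  joint[3] = (8.3611, -5.3172) + 4.8 * (0.3420, 0.9397) = (8.3611 + 1.6417, -5.3172 + 4.5105) = (10.0028, -0.8066)
End effector: (10.0028, -0.8066)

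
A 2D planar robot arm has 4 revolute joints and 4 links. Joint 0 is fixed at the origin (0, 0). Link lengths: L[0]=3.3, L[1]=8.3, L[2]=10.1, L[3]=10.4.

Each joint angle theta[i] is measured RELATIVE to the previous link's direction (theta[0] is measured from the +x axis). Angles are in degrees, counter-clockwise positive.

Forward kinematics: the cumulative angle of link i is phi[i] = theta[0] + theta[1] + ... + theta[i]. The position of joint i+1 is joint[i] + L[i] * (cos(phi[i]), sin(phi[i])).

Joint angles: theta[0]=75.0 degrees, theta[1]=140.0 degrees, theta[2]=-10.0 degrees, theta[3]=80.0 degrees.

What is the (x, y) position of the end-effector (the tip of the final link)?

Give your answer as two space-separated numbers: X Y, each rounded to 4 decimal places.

Answer: -12.4068 -15.8872

Derivation:
joint[0] = (0.0000, 0.0000)  (base)
link 0: phi[0] = 75 = 75 deg
  cos(75 deg) = 0.2588, sin(75 deg) = 0.9659
  joint[1] = (0.0000, 0.0000) + 3.3 * (0.2588, 0.9659) = (0.0000 + 0.8541, 0.0000 + 3.1876) = (0.8541, 3.1876)
link 1: phi[1] = 75 + 140 = 215 deg
  cos(215 deg) = -0.8192, sin(215 deg) = -0.5736
  joint[2] = (0.8541, 3.1876) + 8.3 * (-0.8192, -0.5736) = (0.8541 + -6.7990, 3.1876 + -4.7607) = (-5.9449, -1.5731)
link 2: phi[2] = 75 + 140 + -10 = 205 deg
  cos(205 deg) = -0.9063, sin(205 deg) = -0.4226
  joint[3] = (-5.9449, -1.5731) + 10.1 * (-0.9063, -0.4226) = (-5.9449 + -9.1537, -1.5731 + -4.2684) = (-15.0986, -5.8416)
link 3: phi[3] = 75 + 140 + -10 + 80 = 285 deg
  cos(285 deg) = 0.2588, sin(285 deg) = -0.9659
  joint[4] = (-15.0986, -5.8416) + 10.4 * (0.2588, -0.9659) = (-15.0986 + 2.6917, -5.8416 + -10.0456) = (-12.4068, -15.8872)
End effector: (-12.4068, -15.8872)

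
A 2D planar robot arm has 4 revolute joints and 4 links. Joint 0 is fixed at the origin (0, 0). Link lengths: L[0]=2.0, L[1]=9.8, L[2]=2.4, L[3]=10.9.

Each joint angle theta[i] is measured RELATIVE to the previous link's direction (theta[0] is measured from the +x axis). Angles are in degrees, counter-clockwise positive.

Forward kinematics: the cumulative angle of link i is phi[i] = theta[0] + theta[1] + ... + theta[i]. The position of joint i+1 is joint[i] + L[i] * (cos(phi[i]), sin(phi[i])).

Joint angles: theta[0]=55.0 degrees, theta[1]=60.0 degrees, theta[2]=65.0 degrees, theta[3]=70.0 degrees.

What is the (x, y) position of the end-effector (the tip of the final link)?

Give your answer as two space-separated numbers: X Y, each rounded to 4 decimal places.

joint[0] = (0.0000, 0.0000)  (base)
link 0: phi[0] = 55 = 55 deg
  cos(55 deg) = 0.5736, sin(55 deg) = 0.8192
  joint[1] = (0.0000, 0.0000) + 2 * (0.5736, 0.8192) = (0.0000 + 1.1472, 0.0000 + 1.6383) = (1.1472, 1.6383)
link 1: phi[1] = 55 + 60 = 115 deg
  cos(115 deg) = -0.4226, sin(115 deg) = 0.9063
  joint[2] = (1.1472, 1.6383) + 9.8 * (-0.4226, 0.9063) = (1.1472 + -4.1417, 1.6383 + 8.8818) = (-2.9945, 10.5201)
link 2: phi[2] = 55 + 60 + 65 = 180 deg
  cos(180 deg) = -1.0000, sin(180 deg) = 0.0000
  joint[3] = (-2.9945, 10.5201) + 2.4 * (-1.0000, 0.0000) = (-2.9945 + -2.4000, 10.5201 + 0.0000) = (-5.3945, 10.5201)
link 3: phi[3] = 55 + 60 + 65 + 70 = 250 deg
  cos(250 deg) = -0.3420, sin(250 deg) = -0.9397
  joint[4] = (-5.3945, 10.5201) + 10.9 * (-0.3420, -0.9397) = (-5.3945 + -3.7280, 10.5201 + -10.2426) = (-9.1225, 0.2775)
End effector: (-9.1225, 0.2775)

Answer: -9.1225 0.2775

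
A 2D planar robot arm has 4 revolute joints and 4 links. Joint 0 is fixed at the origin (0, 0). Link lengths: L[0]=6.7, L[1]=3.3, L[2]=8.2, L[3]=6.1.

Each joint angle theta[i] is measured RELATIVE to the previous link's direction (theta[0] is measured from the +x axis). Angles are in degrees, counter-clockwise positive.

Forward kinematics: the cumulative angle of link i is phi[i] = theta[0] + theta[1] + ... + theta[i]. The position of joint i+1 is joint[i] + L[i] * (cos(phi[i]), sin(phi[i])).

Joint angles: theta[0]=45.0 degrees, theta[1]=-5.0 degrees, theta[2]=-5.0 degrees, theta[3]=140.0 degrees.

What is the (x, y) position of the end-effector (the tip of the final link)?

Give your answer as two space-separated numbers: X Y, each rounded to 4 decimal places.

Answer: 7.9058 12.0938

Derivation:
joint[0] = (0.0000, 0.0000)  (base)
link 0: phi[0] = 45 = 45 deg
  cos(45 deg) = 0.7071, sin(45 deg) = 0.7071
  joint[1] = (0.0000, 0.0000) + 6.7 * (0.7071, 0.7071) = (0.0000 + 4.7376, 0.0000 + 4.7376) = (4.7376, 4.7376)
link 1: phi[1] = 45 + -5 = 40 deg
  cos(40 deg) = 0.7660, sin(40 deg) = 0.6428
  joint[2] = (4.7376, 4.7376) + 3.3 * (0.7660, 0.6428) = (4.7376 + 2.5279, 4.7376 + 2.1212) = (7.2656, 6.8588)
link 2: phi[2] = 45 + -5 + -5 = 35 deg
  cos(35 deg) = 0.8192, sin(35 deg) = 0.5736
  joint[3] = (7.2656, 6.8588) + 8.2 * (0.8192, 0.5736) = (7.2656 + 6.7170, 6.8588 + 4.7033) = (13.9826, 11.5621)
link 3: phi[3] = 45 + -5 + -5 + 140 = 175 deg
  cos(175 deg) = -0.9962, sin(175 deg) = 0.0872
  joint[4] = (13.9826, 11.5621) + 6.1 * (-0.9962, 0.0872) = (13.9826 + -6.0768, 11.5621 + 0.5317) = (7.9058, 12.0938)
End effector: (7.9058, 12.0938)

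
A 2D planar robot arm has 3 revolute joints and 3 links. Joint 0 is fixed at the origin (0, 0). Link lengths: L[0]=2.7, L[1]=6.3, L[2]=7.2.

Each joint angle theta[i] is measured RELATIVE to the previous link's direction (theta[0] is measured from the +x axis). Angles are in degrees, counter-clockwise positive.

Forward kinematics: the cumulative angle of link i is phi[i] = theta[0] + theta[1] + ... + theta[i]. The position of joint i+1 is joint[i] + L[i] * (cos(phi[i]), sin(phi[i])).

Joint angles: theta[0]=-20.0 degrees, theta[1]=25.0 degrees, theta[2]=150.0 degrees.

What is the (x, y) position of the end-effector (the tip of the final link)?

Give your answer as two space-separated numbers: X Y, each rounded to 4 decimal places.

joint[0] = (0.0000, 0.0000)  (base)
link 0: phi[0] = -20 = -20 deg
  cos(-20 deg) = 0.9397, sin(-20 deg) = -0.3420
  joint[1] = (0.0000, 0.0000) + 2.7 * (0.9397, -0.3420) = (0.0000 + 2.5372, 0.0000 + -0.9235) = (2.5372, -0.9235)
link 1: phi[1] = -20 + 25 = 5 deg
  cos(5 deg) = 0.9962, sin(5 deg) = 0.0872
  joint[2] = (2.5372, -0.9235) + 6.3 * (0.9962, 0.0872) = (2.5372 + 6.2760, -0.9235 + 0.5491) = (8.8132, -0.3744)
link 2: phi[2] = -20 + 25 + 150 = 155 deg
  cos(155 deg) = -0.9063, sin(155 deg) = 0.4226
  joint[3] = (8.8132, -0.3744) + 7.2 * (-0.9063, 0.4226) = (8.8132 + -6.5254, -0.3744 + 3.0429) = (2.2878, 2.6685)
End effector: (2.2878, 2.6685)

Answer: 2.2878 2.6685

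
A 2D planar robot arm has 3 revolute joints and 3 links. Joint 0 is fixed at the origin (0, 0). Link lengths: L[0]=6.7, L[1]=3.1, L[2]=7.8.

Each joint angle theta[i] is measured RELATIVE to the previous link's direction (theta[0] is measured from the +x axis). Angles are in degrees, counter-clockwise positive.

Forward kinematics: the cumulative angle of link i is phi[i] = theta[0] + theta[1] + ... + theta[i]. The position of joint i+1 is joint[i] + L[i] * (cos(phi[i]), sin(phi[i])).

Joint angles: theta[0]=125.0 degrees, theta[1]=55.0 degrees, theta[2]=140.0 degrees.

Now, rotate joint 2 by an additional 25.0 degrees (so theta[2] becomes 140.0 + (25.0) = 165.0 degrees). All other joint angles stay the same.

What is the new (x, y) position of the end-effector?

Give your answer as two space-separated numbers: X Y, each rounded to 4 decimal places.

joint[0] = (0.0000, 0.0000)  (base)
link 0: phi[0] = 125 = 125 deg
  cos(125 deg) = -0.5736, sin(125 deg) = 0.8192
  joint[1] = (0.0000, 0.0000) + 6.7 * (-0.5736, 0.8192) = (0.0000 + -3.8430, 0.0000 + 5.4883) = (-3.8430, 5.4883)
link 1: phi[1] = 125 + 55 = 180 deg
  cos(180 deg) = -1.0000, sin(180 deg) = 0.0000
  joint[2] = (-3.8430, 5.4883) + 3.1 * (-1.0000, 0.0000) = (-3.8430 + -3.1000, 5.4883 + 0.0000) = (-6.9430, 5.4883)
link 2: phi[2] = 125 + 55 + 165 = 345 deg
  cos(345 deg) = 0.9659, sin(345 deg) = -0.2588
  joint[3] = (-6.9430, 5.4883) + 7.8 * (0.9659, -0.2588) = (-6.9430 + 7.5342, 5.4883 + -2.0188) = (0.5913, 3.4695)
End effector: (0.5913, 3.4695)

Answer: 0.5913 3.4695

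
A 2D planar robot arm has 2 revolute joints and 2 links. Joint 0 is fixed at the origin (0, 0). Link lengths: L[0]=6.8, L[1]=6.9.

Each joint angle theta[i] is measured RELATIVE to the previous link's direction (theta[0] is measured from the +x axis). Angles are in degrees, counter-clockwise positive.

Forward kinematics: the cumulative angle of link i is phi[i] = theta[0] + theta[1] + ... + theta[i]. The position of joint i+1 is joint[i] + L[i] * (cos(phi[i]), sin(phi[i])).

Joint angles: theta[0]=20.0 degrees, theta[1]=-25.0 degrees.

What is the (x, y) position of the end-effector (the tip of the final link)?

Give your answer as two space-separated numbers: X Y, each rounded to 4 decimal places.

Answer: 13.2637 1.7244

Derivation:
joint[0] = (0.0000, 0.0000)  (base)
link 0: phi[0] = 20 = 20 deg
  cos(20 deg) = 0.9397, sin(20 deg) = 0.3420
  joint[1] = (0.0000, 0.0000) + 6.8 * (0.9397, 0.3420) = (0.0000 + 6.3899, 0.0000 + 2.3257) = (6.3899, 2.3257)
link 1: phi[1] = 20 + -25 = -5 deg
  cos(-5 deg) = 0.9962, sin(-5 deg) = -0.0872
  joint[2] = (6.3899, 2.3257) + 6.9 * (0.9962, -0.0872) = (6.3899 + 6.8737, 2.3257 + -0.6014) = (13.2637, 1.7244)
End effector: (13.2637, 1.7244)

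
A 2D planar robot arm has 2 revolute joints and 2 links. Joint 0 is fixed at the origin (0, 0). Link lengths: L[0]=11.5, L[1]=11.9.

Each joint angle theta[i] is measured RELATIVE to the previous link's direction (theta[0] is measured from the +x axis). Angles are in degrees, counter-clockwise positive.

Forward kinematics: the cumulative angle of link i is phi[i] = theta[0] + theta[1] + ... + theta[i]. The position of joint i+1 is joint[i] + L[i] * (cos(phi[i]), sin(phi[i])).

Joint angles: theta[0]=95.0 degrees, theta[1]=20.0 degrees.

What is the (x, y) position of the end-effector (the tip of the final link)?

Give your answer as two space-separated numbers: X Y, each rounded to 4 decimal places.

joint[0] = (0.0000, 0.0000)  (base)
link 0: phi[0] = 95 = 95 deg
  cos(95 deg) = -0.0872, sin(95 deg) = 0.9962
  joint[1] = (0.0000, 0.0000) + 11.5 * (-0.0872, 0.9962) = (0.0000 + -1.0023, 0.0000 + 11.4562) = (-1.0023, 11.4562)
link 1: phi[1] = 95 + 20 = 115 deg
  cos(115 deg) = -0.4226, sin(115 deg) = 0.9063
  joint[2] = (-1.0023, 11.4562) + 11.9 * (-0.4226, 0.9063) = (-1.0023 + -5.0292, 11.4562 + 10.7851) = (-6.0314, 22.2413)
End effector: (-6.0314, 22.2413)

Answer: -6.0314 22.2413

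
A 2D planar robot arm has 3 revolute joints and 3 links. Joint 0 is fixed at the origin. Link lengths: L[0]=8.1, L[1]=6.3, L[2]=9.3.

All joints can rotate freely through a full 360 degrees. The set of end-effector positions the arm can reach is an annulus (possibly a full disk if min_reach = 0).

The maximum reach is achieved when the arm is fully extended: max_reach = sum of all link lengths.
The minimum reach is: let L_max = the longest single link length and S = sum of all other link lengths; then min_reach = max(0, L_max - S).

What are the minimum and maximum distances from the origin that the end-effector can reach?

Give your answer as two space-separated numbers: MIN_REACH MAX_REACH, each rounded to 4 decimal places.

Answer: 0.0000 23.7000

Derivation:
Link lengths: [8.1, 6.3, 9.3]
max_reach = 8.1 + 6.3 + 9.3 = 23.7
L_max = max([8.1, 6.3, 9.3]) = 9.3
S (sum of others) = 23.7 - 9.3 = 14.4
min_reach = max(0, 9.3 - 14.4) = max(0, -5.1) = 0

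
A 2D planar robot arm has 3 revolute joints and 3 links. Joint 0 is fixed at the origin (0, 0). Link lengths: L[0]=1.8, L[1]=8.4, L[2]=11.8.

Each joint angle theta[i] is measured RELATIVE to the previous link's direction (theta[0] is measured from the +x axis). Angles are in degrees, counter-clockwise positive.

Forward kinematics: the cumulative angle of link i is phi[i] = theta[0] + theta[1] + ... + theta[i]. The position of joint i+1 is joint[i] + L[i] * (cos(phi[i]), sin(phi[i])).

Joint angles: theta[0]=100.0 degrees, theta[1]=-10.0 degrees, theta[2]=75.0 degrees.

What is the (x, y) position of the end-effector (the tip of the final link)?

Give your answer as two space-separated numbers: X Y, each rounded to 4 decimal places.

joint[0] = (0.0000, 0.0000)  (base)
link 0: phi[0] = 100 = 100 deg
  cos(100 deg) = -0.1736, sin(100 deg) = 0.9848
  joint[1] = (0.0000, 0.0000) + 1.8 * (-0.1736, 0.9848) = (0.0000 + -0.3126, 0.0000 + 1.7727) = (-0.3126, 1.7727)
link 1: phi[1] = 100 + -10 = 90 deg
  cos(90 deg) = 0.0000, sin(90 deg) = 1.0000
  joint[2] = (-0.3126, 1.7727) + 8.4 * (0.0000, 1.0000) = (-0.3126 + 0.0000, 1.7727 + 8.4000) = (-0.3126, 10.1727)
link 2: phi[2] = 100 + -10 + 75 = 165 deg
  cos(165 deg) = -0.9659, sin(165 deg) = 0.2588
  joint[3] = (-0.3126, 10.1727) + 11.8 * (-0.9659, 0.2588) = (-0.3126 + -11.3979, 10.1727 + 3.0541) = (-11.7105, 13.2267)
End effector: (-11.7105, 13.2267)

Answer: -11.7105 13.2267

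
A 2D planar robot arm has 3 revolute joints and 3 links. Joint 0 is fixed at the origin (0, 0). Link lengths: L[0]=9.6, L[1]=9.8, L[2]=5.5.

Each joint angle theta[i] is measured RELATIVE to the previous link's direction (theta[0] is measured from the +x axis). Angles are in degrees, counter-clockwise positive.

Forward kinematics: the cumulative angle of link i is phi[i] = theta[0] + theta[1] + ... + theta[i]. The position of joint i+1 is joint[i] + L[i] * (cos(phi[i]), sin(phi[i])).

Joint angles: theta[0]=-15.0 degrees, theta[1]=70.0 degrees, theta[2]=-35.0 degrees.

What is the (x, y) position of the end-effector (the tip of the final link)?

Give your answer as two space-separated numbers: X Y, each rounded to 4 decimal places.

Answer: 20.0622 7.4241

Derivation:
joint[0] = (0.0000, 0.0000)  (base)
link 0: phi[0] = -15 = -15 deg
  cos(-15 deg) = 0.9659, sin(-15 deg) = -0.2588
  joint[1] = (0.0000, 0.0000) + 9.6 * (0.9659, -0.2588) = (0.0000 + 9.2729, 0.0000 + -2.4847) = (9.2729, -2.4847)
link 1: phi[1] = -15 + 70 = 55 deg
  cos(55 deg) = 0.5736, sin(55 deg) = 0.8192
  joint[2] = (9.2729, -2.4847) + 9.8 * (0.5736, 0.8192) = (9.2729 + 5.6210, -2.4847 + 8.0277) = (14.8939, 5.5430)
link 2: phi[2] = -15 + 70 + -35 = 20 deg
  cos(20 deg) = 0.9397, sin(20 deg) = 0.3420
  joint[3] = (14.8939, 5.5430) + 5.5 * (0.9397, 0.3420) = (14.8939 + 5.1683, 5.5430 + 1.8811) = (20.0622, 7.4241)
End effector: (20.0622, 7.4241)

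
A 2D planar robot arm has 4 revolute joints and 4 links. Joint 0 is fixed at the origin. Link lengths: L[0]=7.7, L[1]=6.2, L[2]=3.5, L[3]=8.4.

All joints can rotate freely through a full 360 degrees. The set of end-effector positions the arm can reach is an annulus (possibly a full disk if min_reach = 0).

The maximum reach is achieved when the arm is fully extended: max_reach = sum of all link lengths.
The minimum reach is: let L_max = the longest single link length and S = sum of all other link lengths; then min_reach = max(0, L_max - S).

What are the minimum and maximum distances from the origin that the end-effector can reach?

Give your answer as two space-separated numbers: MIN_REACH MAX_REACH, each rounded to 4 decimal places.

Answer: 0.0000 25.8000

Derivation:
Link lengths: [7.7, 6.2, 3.5, 8.4]
max_reach = 7.7 + 6.2 + 3.5 + 8.4 = 25.8
L_max = max([7.7, 6.2, 3.5, 8.4]) = 8.4
S (sum of others) = 25.8 - 8.4 = 17.4
min_reach = max(0, 8.4 - 17.4) = max(0, -9) = 0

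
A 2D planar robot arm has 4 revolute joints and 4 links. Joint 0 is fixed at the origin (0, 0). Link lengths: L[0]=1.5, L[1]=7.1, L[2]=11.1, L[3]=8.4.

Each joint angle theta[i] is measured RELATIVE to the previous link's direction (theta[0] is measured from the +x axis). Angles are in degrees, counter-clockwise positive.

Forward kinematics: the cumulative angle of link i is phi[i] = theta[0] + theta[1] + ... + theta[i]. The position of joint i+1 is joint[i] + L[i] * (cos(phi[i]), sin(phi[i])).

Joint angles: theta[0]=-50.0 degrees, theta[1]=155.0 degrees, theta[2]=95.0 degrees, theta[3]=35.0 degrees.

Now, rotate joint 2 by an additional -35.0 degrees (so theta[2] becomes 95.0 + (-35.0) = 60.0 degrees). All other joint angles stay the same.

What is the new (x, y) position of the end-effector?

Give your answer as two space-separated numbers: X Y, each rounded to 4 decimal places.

Answer: -19.4886 5.7089

Derivation:
joint[0] = (0.0000, 0.0000)  (base)
link 0: phi[0] = -50 = -50 deg
  cos(-50 deg) = 0.6428, sin(-50 deg) = -0.7660
  joint[1] = (0.0000, 0.0000) + 1.5 * (0.6428, -0.7660) = (0.0000 + 0.9642, 0.0000 + -1.1491) = (0.9642, -1.1491)
link 1: phi[1] = -50 + 155 = 105 deg
  cos(105 deg) = -0.2588, sin(105 deg) = 0.9659
  joint[2] = (0.9642, -1.1491) + 7.1 * (-0.2588, 0.9659) = (0.9642 + -1.8376, -1.1491 + 6.8581) = (-0.8734, 5.7090)
link 2: phi[2] = -50 + 155 + 60 = 165 deg
  cos(165 deg) = -0.9659, sin(165 deg) = 0.2588
  joint[3] = (-0.8734, 5.7090) + 11.1 * (-0.9659, 0.2588) = (-0.8734 + -10.7218, 5.7090 + 2.8729) = (-11.5952, 8.5819)
link 3: phi[3] = -50 + 155 + 60 + 35 = 200 deg
  cos(200 deg) = -0.9397, sin(200 deg) = -0.3420
  joint[4] = (-11.5952, 8.5819) + 8.4 * (-0.9397, -0.3420) = (-11.5952 + -7.8934, 8.5819 + -2.8730) = (-19.4886, 5.7089)
End effector: (-19.4886, 5.7089)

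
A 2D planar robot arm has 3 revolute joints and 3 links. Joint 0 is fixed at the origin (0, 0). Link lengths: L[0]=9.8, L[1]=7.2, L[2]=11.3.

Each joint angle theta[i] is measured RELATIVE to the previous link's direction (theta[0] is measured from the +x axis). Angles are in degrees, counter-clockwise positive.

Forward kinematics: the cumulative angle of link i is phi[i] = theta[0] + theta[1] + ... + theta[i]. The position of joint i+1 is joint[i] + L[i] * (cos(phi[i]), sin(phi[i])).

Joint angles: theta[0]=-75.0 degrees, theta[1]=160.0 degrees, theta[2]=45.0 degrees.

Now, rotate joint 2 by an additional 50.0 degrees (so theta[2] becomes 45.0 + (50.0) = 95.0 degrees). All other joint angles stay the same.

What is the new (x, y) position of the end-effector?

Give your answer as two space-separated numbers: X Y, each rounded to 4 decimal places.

Answer: -8.1361 -2.2935

Derivation:
joint[0] = (0.0000, 0.0000)  (base)
link 0: phi[0] = -75 = -75 deg
  cos(-75 deg) = 0.2588, sin(-75 deg) = -0.9659
  joint[1] = (0.0000, 0.0000) + 9.8 * (0.2588, -0.9659) = (0.0000 + 2.5364, 0.0000 + -9.4661) = (2.5364, -9.4661)
link 1: phi[1] = -75 + 160 = 85 deg
  cos(85 deg) = 0.0872, sin(85 deg) = 0.9962
  joint[2] = (2.5364, -9.4661) + 7.2 * (0.0872, 0.9962) = (2.5364 + 0.6275, -9.4661 + 7.1726) = (3.1639, -2.2935)
link 2: phi[2] = -75 + 160 + 95 = 180 deg
  cos(180 deg) = -1.0000, sin(180 deg) = 0.0000
  joint[3] = (3.1639, -2.2935) + 11.3 * (-1.0000, 0.0000) = (3.1639 + -11.3000, -2.2935 + 0.0000) = (-8.1361, -2.2935)
End effector: (-8.1361, -2.2935)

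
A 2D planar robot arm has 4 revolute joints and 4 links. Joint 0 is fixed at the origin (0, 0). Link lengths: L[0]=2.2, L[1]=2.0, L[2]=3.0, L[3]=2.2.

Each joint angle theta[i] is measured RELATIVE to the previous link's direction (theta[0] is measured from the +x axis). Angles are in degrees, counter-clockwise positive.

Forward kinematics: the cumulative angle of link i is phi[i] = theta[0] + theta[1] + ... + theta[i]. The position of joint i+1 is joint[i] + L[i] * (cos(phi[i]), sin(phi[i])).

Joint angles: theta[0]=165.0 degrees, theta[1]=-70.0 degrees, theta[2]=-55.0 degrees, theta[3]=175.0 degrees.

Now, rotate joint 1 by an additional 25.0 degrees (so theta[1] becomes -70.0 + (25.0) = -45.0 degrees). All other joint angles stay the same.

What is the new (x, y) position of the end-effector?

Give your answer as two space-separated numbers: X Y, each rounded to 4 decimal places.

Answer: -2.9572 3.1151

Derivation:
joint[0] = (0.0000, 0.0000)  (base)
link 0: phi[0] = 165 = 165 deg
  cos(165 deg) = -0.9659, sin(165 deg) = 0.2588
  joint[1] = (0.0000, 0.0000) + 2.2 * (-0.9659, 0.2588) = (0.0000 + -2.1250, 0.0000 + 0.5694) = (-2.1250, 0.5694)
link 1: phi[1] = 165 + -45 = 120 deg
  cos(120 deg) = -0.5000, sin(120 deg) = 0.8660
  joint[2] = (-2.1250, 0.5694) + 2 * (-0.5000, 0.8660) = (-2.1250 + -1.0000, 0.5694 + 1.7321) = (-3.1250, 2.3015)
link 2: phi[2] = 165 + -45 + -55 = 65 deg
  cos(65 deg) = 0.4226, sin(65 deg) = 0.9063
  joint[3] = (-3.1250, 2.3015) + 3 * (0.4226, 0.9063) = (-3.1250 + 1.2679, 2.3015 + 2.7189) = (-1.8572, 5.0204)
link 3: phi[3] = 165 + -45 + -55 + 175 = 240 deg
  cos(240 deg) = -0.5000, sin(240 deg) = -0.8660
  joint[4] = (-1.8572, 5.0204) + 2.2 * (-0.5000, -0.8660) = (-1.8572 + -1.1000, 5.0204 + -1.9053) = (-2.9572, 3.1151)
End effector: (-2.9572, 3.1151)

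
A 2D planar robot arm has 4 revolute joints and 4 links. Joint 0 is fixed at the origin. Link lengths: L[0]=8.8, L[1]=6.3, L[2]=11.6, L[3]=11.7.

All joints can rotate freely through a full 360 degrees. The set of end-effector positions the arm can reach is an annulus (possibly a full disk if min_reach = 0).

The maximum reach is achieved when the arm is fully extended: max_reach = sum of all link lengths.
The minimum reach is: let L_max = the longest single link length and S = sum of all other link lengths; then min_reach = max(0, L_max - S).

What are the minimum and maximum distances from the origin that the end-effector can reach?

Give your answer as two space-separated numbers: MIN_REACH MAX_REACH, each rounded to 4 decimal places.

Link lengths: [8.8, 6.3, 11.6, 11.7]
max_reach = 8.8 + 6.3 + 11.6 + 11.7 = 38.4
L_max = max([8.8, 6.3, 11.6, 11.7]) = 11.7
S (sum of others) = 38.4 - 11.7 = 26.7
min_reach = max(0, 11.7 - 26.7) = max(0, -15) = 0

Answer: 0.0000 38.4000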